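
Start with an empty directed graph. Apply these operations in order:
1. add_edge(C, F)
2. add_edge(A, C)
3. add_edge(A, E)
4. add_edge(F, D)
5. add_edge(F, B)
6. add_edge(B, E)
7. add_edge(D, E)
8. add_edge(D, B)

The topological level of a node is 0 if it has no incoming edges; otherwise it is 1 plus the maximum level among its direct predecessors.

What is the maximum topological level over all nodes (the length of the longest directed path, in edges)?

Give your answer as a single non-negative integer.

Op 1: add_edge(C, F). Edges now: 1
Op 2: add_edge(A, C). Edges now: 2
Op 3: add_edge(A, E). Edges now: 3
Op 4: add_edge(F, D). Edges now: 4
Op 5: add_edge(F, B). Edges now: 5
Op 6: add_edge(B, E). Edges now: 6
Op 7: add_edge(D, E). Edges now: 7
Op 8: add_edge(D, B). Edges now: 8
Compute levels (Kahn BFS):
  sources (in-degree 0): A
  process A: level=0
    A->C: in-degree(C)=0, level(C)=1, enqueue
    A->E: in-degree(E)=2, level(E)>=1
  process C: level=1
    C->F: in-degree(F)=0, level(F)=2, enqueue
  process F: level=2
    F->B: in-degree(B)=1, level(B)>=3
    F->D: in-degree(D)=0, level(D)=3, enqueue
  process D: level=3
    D->B: in-degree(B)=0, level(B)=4, enqueue
    D->E: in-degree(E)=1, level(E)>=4
  process B: level=4
    B->E: in-degree(E)=0, level(E)=5, enqueue
  process E: level=5
All levels: A:0, B:4, C:1, D:3, E:5, F:2
max level = 5

Answer: 5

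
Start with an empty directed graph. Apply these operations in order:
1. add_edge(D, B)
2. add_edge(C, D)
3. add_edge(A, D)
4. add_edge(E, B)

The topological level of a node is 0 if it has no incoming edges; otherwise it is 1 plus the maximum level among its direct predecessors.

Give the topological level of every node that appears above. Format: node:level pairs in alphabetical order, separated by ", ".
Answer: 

Answer: A:0, B:2, C:0, D:1, E:0

Derivation:
Op 1: add_edge(D, B). Edges now: 1
Op 2: add_edge(C, D). Edges now: 2
Op 3: add_edge(A, D). Edges now: 3
Op 4: add_edge(E, B). Edges now: 4
Compute levels (Kahn BFS):
  sources (in-degree 0): A, C, E
  process A: level=0
    A->D: in-degree(D)=1, level(D)>=1
  process C: level=0
    C->D: in-degree(D)=0, level(D)=1, enqueue
  process E: level=0
    E->B: in-degree(B)=1, level(B)>=1
  process D: level=1
    D->B: in-degree(B)=0, level(B)=2, enqueue
  process B: level=2
All levels: A:0, B:2, C:0, D:1, E:0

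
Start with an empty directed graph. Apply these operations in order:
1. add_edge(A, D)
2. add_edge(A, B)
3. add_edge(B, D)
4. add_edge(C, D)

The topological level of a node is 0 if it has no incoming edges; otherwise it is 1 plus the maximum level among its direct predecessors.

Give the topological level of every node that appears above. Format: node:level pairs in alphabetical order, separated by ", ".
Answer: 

Answer: A:0, B:1, C:0, D:2

Derivation:
Op 1: add_edge(A, D). Edges now: 1
Op 2: add_edge(A, B). Edges now: 2
Op 3: add_edge(B, D). Edges now: 3
Op 4: add_edge(C, D). Edges now: 4
Compute levels (Kahn BFS):
  sources (in-degree 0): A, C
  process A: level=0
    A->B: in-degree(B)=0, level(B)=1, enqueue
    A->D: in-degree(D)=2, level(D)>=1
  process C: level=0
    C->D: in-degree(D)=1, level(D)>=1
  process B: level=1
    B->D: in-degree(D)=0, level(D)=2, enqueue
  process D: level=2
All levels: A:0, B:1, C:0, D:2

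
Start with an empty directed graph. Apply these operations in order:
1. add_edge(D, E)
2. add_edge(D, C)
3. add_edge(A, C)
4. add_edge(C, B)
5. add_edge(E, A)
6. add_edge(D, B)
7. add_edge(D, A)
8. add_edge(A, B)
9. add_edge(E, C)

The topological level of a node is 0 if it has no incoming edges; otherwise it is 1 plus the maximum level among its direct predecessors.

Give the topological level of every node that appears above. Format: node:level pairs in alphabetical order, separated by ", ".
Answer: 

Op 1: add_edge(D, E). Edges now: 1
Op 2: add_edge(D, C). Edges now: 2
Op 3: add_edge(A, C). Edges now: 3
Op 4: add_edge(C, B). Edges now: 4
Op 5: add_edge(E, A). Edges now: 5
Op 6: add_edge(D, B). Edges now: 6
Op 7: add_edge(D, A). Edges now: 7
Op 8: add_edge(A, B). Edges now: 8
Op 9: add_edge(E, C). Edges now: 9
Compute levels (Kahn BFS):
  sources (in-degree 0): D
  process D: level=0
    D->A: in-degree(A)=1, level(A)>=1
    D->B: in-degree(B)=2, level(B)>=1
    D->C: in-degree(C)=2, level(C)>=1
    D->E: in-degree(E)=0, level(E)=1, enqueue
  process E: level=1
    E->A: in-degree(A)=0, level(A)=2, enqueue
    E->C: in-degree(C)=1, level(C)>=2
  process A: level=2
    A->B: in-degree(B)=1, level(B)>=3
    A->C: in-degree(C)=0, level(C)=3, enqueue
  process C: level=3
    C->B: in-degree(B)=0, level(B)=4, enqueue
  process B: level=4
All levels: A:2, B:4, C:3, D:0, E:1

Answer: A:2, B:4, C:3, D:0, E:1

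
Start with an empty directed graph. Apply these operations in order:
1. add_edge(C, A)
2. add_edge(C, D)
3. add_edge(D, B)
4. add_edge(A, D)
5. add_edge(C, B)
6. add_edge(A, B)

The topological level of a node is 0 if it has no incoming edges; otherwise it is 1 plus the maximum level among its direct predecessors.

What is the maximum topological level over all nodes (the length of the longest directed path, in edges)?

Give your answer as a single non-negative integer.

Answer: 3

Derivation:
Op 1: add_edge(C, A). Edges now: 1
Op 2: add_edge(C, D). Edges now: 2
Op 3: add_edge(D, B). Edges now: 3
Op 4: add_edge(A, D). Edges now: 4
Op 5: add_edge(C, B). Edges now: 5
Op 6: add_edge(A, B). Edges now: 6
Compute levels (Kahn BFS):
  sources (in-degree 0): C
  process C: level=0
    C->A: in-degree(A)=0, level(A)=1, enqueue
    C->B: in-degree(B)=2, level(B)>=1
    C->D: in-degree(D)=1, level(D)>=1
  process A: level=1
    A->B: in-degree(B)=1, level(B)>=2
    A->D: in-degree(D)=0, level(D)=2, enqueue
  process D: level=2
    D->B: in-degree(B)=0, level(B)=3, enqueue
  process B: level=3
All levels: A:1, B:3, C:0, D:2
max level = 3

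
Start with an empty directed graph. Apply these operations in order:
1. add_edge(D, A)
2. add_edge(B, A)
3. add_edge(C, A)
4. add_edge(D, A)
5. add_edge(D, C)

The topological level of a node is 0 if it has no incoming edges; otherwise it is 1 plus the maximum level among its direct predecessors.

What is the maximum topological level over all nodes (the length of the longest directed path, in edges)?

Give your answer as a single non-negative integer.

Answer: 2

Derivation:
Op 1: add_edge(D, A). Edges now: 1
Op 2: add_edge(B, A). Edges now: 2
Op 3: add_edge(C, A). Edges now: 3
Op 4: add_edge(D, A) (duplicate, no change). Edges now: 3
Op 5: add_edge(D, C). Edges now: 4
Compute levels (Kahn BFS):
  sources (in-degree 0): B, D
  process B: level=0
    B->A: in-degree(A)=2, level(A)>=1
  process D: level=0
    D->A: in-degree(A)=1, level(A)>=1
    D->C: in-degree(C)=0, level(C)=1, enqueue
  process C: level=1
    C->A: in-degree(A)=0, level(A)=2, enqueue
  process A: level=2
All levels: A:2, B:0, C:1, D:0
max level = 2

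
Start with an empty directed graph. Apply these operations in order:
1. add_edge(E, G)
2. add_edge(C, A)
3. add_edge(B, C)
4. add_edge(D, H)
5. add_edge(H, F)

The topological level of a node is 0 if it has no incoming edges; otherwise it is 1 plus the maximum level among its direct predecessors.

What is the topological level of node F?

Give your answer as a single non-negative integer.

Answer: 2

Derivation:
Op 1: add_edge(E, G). Edges now: 1
Op 2: add_edge(C, A). Edges now: 2
Op 3: add_edge(B, C). Edges now: 3
Op 4: add_edge(D, H). Edges now: 4
Op 5: add_edge(H, F). Edges now: 5
Compute levels (Kahn BFS):
  sources (in-degree 0): B, D, E
  process B: level=0
    B->C: in-degree(C)=0, level(C)=1, enqueue
  process D: level=0
    D->H: in-degree(H)=0, level(H)=1, enqueue
  process E: level=0
    E->G: in-degree(G)=0, level(G)=1, enqueue
  process C: level=1
    C->A: in-degree(A)=0, level(A)=2, enqueue
  process H: level=1
    H->F: in-degree(F)=0, level(F)=2, enqueue
  process G: level=1
  process A: level=2
  process F: level=2
All levels: A:2, B:0, C:1, D:0, E:0, F:2, G:1, H:1
level(F) = 2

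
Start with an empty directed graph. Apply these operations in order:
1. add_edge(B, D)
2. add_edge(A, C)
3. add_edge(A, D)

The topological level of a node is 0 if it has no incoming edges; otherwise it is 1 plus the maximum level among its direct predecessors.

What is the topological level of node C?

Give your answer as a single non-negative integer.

Op 1: add_edge(B, D). Edges now: 1
Op 2: add_edge(A, C). Edges now: 2
Op 3: add_edge(A, D). Edges now: 3
Compute levels (Kahn BFS):
  sources (in-degree 0): A, B
  process A: level=0
    A->C: in-degree(C)=0, level(C)=1, enqueue
    A->D: in-degree(D)=1, level(D)>=1
  process B: level=0
    B->D: in-degree(D)=0, level(D)=1, enqueue
  process C: level=1
  process D: level=1
All levels: A:0, B:0, C:1, D:1
level(C) = 1

Answer: 1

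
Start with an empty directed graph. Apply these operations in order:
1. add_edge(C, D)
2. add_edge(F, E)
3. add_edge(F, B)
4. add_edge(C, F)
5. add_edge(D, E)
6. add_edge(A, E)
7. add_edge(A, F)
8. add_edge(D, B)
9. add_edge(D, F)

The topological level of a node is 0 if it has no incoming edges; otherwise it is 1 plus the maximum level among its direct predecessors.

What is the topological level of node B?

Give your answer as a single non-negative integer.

Op 1: add_edge(C, D). Edges now: 1
Op 2: add_edge(F, E). Edges now: 2
Op 3: add_edge(F, B). Edges now: 3
Op 4: add_edge(C, F). Edges now: 4
Op 5: add_edge(D, E). Edges now: 5
Op 6: add_edge(A, E). Edges now: 6
Op 7: add_edge(A, F). Edges now: 7
Op 8: add_edge(D, B). Edges now: 8
Op 9: add_edge(D, F). Edges now: 9
Compute levels (Kahn BFS):
  sources (in-degree 0): A, C
  process A: level=0
    A->E: in-degree(E)=2, level(E)>=1
    A->F: in-degree(F)=2, level(F)>=1
  process C: level=0
    C->D: in-degree(D)=0, level(D)=1, enqueue
    C->F: in-degree(F)=1, level(F)>=1
  process D: level=1
    D->B: in-degree(B)=1, level(B)>=2
    D->E: in-degree(E)=1, level(E)>=2
    D->F: in-degree(F)=0, level(F)=2, enqueue
  process F: level=2
    F->B: in-degree(B)=0, level(B)=3, enqueue
    F->E: in-degree(E)=0, level(E)=3, enqueue
  process B: level=3
  process E: level=3
All levels: A:0, B:3, C:0, D:1, E:3, F:2
level(B) = 3

Answer: 3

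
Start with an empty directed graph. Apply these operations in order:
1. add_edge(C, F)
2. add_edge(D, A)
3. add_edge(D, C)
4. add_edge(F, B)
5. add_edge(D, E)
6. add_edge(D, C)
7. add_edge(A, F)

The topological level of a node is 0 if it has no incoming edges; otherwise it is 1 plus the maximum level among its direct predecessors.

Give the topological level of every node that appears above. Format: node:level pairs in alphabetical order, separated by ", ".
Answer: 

Op 1: add_edge(C, F). Edges now: 1
Op 2: add_edge(D, A). Edges now: 2
Op 3: add_edge(D, C). Edges now: 3
Op 4: add_edge(F, B). Edges now: 4
Op 5: add_edge(D, E). Edges now: 5
Op 6: add_edge(D, C) (duplicate, no change). Edges now: 5
Op 7: add_edge(A, F). Edges now: 6
Compute levels (Kahn BFS):
  sources (in-degree 0): D
  process D: level=0
    D->A: in-degree(A)=0, level(A)=1, enqueue
    D->C: in-degree(C)=0, level(C)=1, enqueue
    D->E: in-degree(E)=0, level(E)=1, enqueue
  process A: level=1
    A->F: in-degree(F)=1, level(F)>=2
  process C: level=1
    C->F: in-degree(F)=0, level(F)=2, enqueue
  process E: level=1
  process F: level=2
    F->B: in-degree(B)=0, level(B)=3, enqueue
  process B: level=3
All levels: A:1, B:3, C:1, D:0, E:1, F:2

Answer: A:1, B:3, C:1, D:0, E:1, F:2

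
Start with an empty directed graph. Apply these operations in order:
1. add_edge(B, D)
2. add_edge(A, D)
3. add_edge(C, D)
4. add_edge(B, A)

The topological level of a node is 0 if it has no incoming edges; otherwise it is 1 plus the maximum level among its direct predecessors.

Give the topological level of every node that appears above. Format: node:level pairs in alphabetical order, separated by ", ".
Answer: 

Answer: A:1, B:0, C:0, D:2

Derivation:
Op 1: add_edge(B, D). Edges now: 1
Op 2: add_edge(A, D). Edges now: 2
Op 3: add_edge(C, D). Edges now: 3
Op 4: add_edge(B, A). Edges now: 4
Compute levels (Kahn BFS):
  sources (in-degree 0): B, C
  process B: level=0
    B->A: in-degree(A)=0, level(A)=1, enqueue
    B->D: in-degree(D)=2, level(D)>=1
  process C: level=0
    C->D: in-degree(D)=1, level(D)>=1
  process A: level=1
    A->D: in-degree(D)=0, level(D)=2, enqueue
  process D: level=2
All levels: A:1, B:0, C:0, D:2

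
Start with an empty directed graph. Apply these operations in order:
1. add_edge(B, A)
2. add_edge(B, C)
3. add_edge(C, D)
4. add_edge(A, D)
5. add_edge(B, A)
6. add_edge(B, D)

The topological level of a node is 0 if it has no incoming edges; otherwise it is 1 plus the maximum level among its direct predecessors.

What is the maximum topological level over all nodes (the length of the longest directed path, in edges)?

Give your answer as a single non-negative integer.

Answer: 2

Derivation:
Op 1: add_edge(B, A). Edges now: 1
Op 2: add_edge(B, C). Edges now: 2
Op 3: add_edge(C, D). Edges now: 3
Op 4: add_edge(A, D). Edges now: 4
Op 5: add_edge(B, A) (duplicate, no change). Edges now: 4
Op 6: add_edge(B, D). Edges now: 5
Compute levels (Kahn BFS):
  sources (in-degree 0): B
  process B: level=0
    B->A: in-degree(A)=0, level(A)=1, enqueue
    B->C: in-degree(C)=0, level(C)=1, enqueue
    B->D: in-degree(D)=2, level(D)>=1
  process A: level=1
    A->D: in-degree(D)=1, level(D)>=2
  process C: level=1
    C->D: in-degree(D)=0, level(D)=2, enqueue
  process D: level=2
All levels: A:1, B:0, C:1, D:2
max level = 2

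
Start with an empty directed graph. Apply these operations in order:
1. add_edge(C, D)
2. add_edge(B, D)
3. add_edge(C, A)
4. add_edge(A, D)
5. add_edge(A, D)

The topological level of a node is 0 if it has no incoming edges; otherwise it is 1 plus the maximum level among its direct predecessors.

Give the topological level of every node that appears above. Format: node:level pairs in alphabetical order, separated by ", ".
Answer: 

Op 1: add_edge(C, D). Edges now: 1
Op 2: add_edge(B, D). Edges now: 2
Op 3: add_edge(C, A). Edges now: 3
Op 4: add_edge(A, D). Edges now: 4
Op 5: add_edge(A, D) (duplicate, no change). Edges now: 4
Compute levels (Kahn BFS):
  sources (in-degree 0): B, C
  process B: level=0
    B->D: in-degree(D)=2, level(D)>=1
  process C: level=0
    C->A: in-degree(A)=0, level(A)=1, enqueue
    C->D: in-degree(D)=1, level(D)>=1
  process A: level=1
    A->D: in-degree(D)=0, level(D)=2, enqueue
  process D: level=2
All levels: A:1, B:0, C:0, D:2

Answer: A:1, B:0, C:0, D:2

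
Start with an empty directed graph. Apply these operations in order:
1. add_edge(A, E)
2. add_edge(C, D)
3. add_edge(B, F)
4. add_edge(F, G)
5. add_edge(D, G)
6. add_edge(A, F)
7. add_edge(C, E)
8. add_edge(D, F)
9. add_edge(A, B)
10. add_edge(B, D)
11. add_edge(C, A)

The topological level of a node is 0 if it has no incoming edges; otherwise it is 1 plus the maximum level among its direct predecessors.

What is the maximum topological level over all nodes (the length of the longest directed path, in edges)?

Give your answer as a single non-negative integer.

Answer: 5

Derivation:
Op 1: add_edge(A, E). Edges now: 1
Op 2: add_edge(C, D). Edges now: 2
Op 3: add_edge(B, F). Edges now: 3
Op 4: add_edge(F, G). Edges now: 4
Op 5: add_edge(D, G). Edges now: 5
Op 6: add_edge(A, F). Edges now: 6
Op 7: add_edge(C, E). Edges now: 7
Op 8: add_edge(D, F). Edges now: 8
Op 9: add_edge(A, B). Edges now: 9
Op 10: add_edge(B, D). Edges now: 10
Op 11: add_edge(C, A). Edges now: 11
Compute levels (Kahn BFS):
  sources (in-degree 0): C
  process C: level=0
    C->A: in-degree(A)=0, level(A)=1, enqueue
    C->D: in-degree(D)=1, level(D)>=1
    C->E: in-degree(E)=1, level(E)>=1
  process A: level=1
    A->B: in-degree(B)=0, level(B)=2, enqueue
    A->E: in-degree(E)=0, level(E)=2, enqueue
    A->F: in-degree(F)=2, level(F)>=2
  process B: level=2
    B->D: in-degree(D)=0, level(D)=3, enqueue
    B->F: in-degree(F)=1, level(F)>=3
  process E: level=2
  process D: level=3
    D->F: in-degree(F)=0, level(F)=4, enqueue
    D->G: in-degree(G)=1, level(G)>=4
  process F: level=4
    F->G: in-degree(G)=0, level(G)=5, enqueue
  process G: level=5
All levels: A:1, B:2, C:0, D:3, E:2, F:4, G:5
max level = 5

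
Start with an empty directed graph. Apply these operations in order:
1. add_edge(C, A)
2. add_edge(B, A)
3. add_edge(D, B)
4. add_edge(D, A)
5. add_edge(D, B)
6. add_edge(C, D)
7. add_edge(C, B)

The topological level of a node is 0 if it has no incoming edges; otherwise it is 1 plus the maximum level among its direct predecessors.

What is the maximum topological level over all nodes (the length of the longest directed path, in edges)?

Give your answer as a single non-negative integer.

Op 1: add_edge(C, A). Edges now: 1
Op 2: add_edge(B, A). Edges now: 2
Op 3: add_edge(D, B). Edges now: 3
Op 4: add_edge(D, A). Edges now: 4
Op 5: add_edge(D, B) (duplicate, no change). Edges now: 4
Op 6: add_edge(C, D). Edges now: 5
Op 7: add_edge(C, B). Edges now: 6
Compute levels (Kahn BFS):
  sources (in-degree 0): C
  process C: level=0
    C->A: in-degree(A)=2, level(A)>=1
    C->B: in-degree(B)=1, level(B)>=1
    C->D: in-degree(D)=0, level(D)=1, enqueue
  process D: level=1
    D->A: in-degree(A)=1, level(A)>=2
    D->B: in-degree(B)=0, level(B)=2, enqueue
  process B: level=2
    B->A: in-degree(A)=0, level(A)=3, enqueue
  process A: level=3
All levels: A:3, B:2, C:0, D:1
max level = 3

Answer: 3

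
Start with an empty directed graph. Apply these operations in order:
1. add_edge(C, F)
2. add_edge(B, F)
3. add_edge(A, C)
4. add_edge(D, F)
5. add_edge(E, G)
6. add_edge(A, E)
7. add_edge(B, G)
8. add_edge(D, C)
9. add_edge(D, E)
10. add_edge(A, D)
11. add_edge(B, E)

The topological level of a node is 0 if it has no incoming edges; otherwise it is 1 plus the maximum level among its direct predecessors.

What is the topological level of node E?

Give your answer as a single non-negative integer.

Answer: 2

Derivation:
Op 1: add_edge(C, F). Edges now: 1
Op 2: add_edge(B, F). Edges now: 2
Op 3: add_edge(A, C). Edges now: 3
Op 4: add_edge(D, F). Edges now: 4
Op 5: add_edge(E, G). Edges now: 5
Op 6: add_edge(A, E). Edges now: 6
Op 7: add_edge(B, G). Edges now: 7
Op 8: add_edge(D, C). Edges now: 8
Op 9: add_edge(D, E). Edges now: 9
Op 10: add_edge(A, D). Edges now: 10
Op 11: add_edge(B, E). Edges now: 11
Compute levels (Kahn BFS):
  sources (in-degree 0): A, B
  process A: level=0
    A->C: in-degree(C)=1, level(C)>=1
    A->D: in-degree(D)=0, level(D)=1, enqueue
    A->E: in-degree(E)=2, level(E)>=1
  process B: level=0
    B->E: in-degree(E)=1, level(E)>=1
    B->F: in-degree(F)=2, level(F)>=1
    B->G: in-degree(G)=1, level(G)>=1
  process D: level=1
    D->C: in-degree(C)=0, level(C)=2, enqueue
    D->E: in-degree(E)=0, level(E)=2, enqueue
    D->F: in-degree(F)=1, level(F)>=2
  process C: level=2
    C->F: in-degree(F)=0, level(F)=3, enqueue
  process E: level=2
    E->G: in-degree(G)=0, level(G)=3, enqueue
  process F: level=3
  process G: level=3
All levels: A:0, B:0, C:2, D:1, E:2, F:3, G:3
level(E) = 2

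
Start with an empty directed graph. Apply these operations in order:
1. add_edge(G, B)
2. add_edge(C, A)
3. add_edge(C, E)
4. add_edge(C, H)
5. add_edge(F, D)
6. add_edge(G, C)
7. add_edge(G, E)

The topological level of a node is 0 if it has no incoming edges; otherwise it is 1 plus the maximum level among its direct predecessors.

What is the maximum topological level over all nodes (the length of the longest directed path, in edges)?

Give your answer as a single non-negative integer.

Op 1: add_edge(G, B). Edges now: 1
Op 2: add_edge(C, A). Edges now: 2
Op 3: add_edge(C, E). Edges now: 3
Op 4: add_edge(C, H). Edges now: 4
Op 5: add_edge(F, D). Edges now: 5
Op 6: add_edge(G, C). Edges now: 6
Op 7: add_edge(G, E). Edges now: 7
Compute levels (Kahn BFS):
  sources (in-degree 0): F, G
  process F: level=0
    F->D: in-degree(D)=0, level(D)=1, enqueue
  process G: level=0
    G->B: in-degree(B)=0, level(B)=1, enqueue
    G->C: in-degree(C)=0, level(C)=1, enqueue
    G->E: in-degree(E)=1, level(E)>=1
  process D: level=1
  process B: level=1
  process C: level=1
    C->A: in-degree(A)=0, level(A)=2, enqueue
    C->E: in-degree(E)=0, level(E)=2, enqueue
    C->H: in-degree(H)=0, level(H)=2, enqueue
  process A: level=2
  process E: level=2
  process H: level=2
All levels: A:2, B:1, C:1, D:1, E:2, F:0, G:0, H:2
max level = 2

Answer: 2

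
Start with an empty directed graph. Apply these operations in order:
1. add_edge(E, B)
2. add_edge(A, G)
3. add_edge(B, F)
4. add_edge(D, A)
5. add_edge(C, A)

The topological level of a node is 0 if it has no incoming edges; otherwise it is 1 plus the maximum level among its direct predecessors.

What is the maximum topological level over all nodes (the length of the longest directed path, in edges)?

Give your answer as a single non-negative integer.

Op 1: add_edge(E, B). Edges now: 1
Op 2: add_edge(A, G). Edges now: 2
Op 3: add_edge(B, F). Edges now: 3
Op 4: add_edge(D, A). Edges now: 4
Op 5: add_edge(C, A). Edges now: 5
Compute levels (Kahn BFS):
  sources (in-degree 0): C, D, E
  process C: level=0
    C->A: in-degree(A)=1, level(A)>=1
  process D: level=0
    D->A: in-degree(A)=0, level(A)=1, enqueue
  process E: level=0
    E->B: in-degree(B)=0, level(B)=1, enqueue
  process A: level=1
    A->G: in-degree(G)=0, level(G)=2, enqueue
  process B: level=1
    B->F: in-degree(F)=0, level(F)=2, enqueue
  process G: level=2
  process F: level=2
All levels: A:1, B:1, C:0, D:0, E:0, F:2, G:2
max level = 2

Answer: 2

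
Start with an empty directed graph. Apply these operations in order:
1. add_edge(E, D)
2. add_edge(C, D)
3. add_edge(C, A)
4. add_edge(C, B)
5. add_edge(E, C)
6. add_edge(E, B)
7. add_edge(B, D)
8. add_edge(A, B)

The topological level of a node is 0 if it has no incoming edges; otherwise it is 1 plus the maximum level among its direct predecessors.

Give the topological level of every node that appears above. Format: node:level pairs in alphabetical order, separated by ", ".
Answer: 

Op 1: add_edge(E, D). Edges now: 1
Op 2: add_edge(C, D). Edges now: 2
Op 3: add_edge(C, A). Edges now: 3
Op 4: add_edge(C, B). Edges now: 4
Op 5: add_edge(E, C). Edges now: 5
Op 6: add_edge(E, B). Edges now: 6
Op 7: add_edge(B, D). Edges now: 7
Op 8: add_edge(A, B). Edges now: 8
Compute levels (Kahn BFS):
  sources (in-degree 0): E
  process E: level=0
    E->B: in-degree(B)=2, level(B)>=1
    E->C: in-degree(C)=0, level(C)=1, enqueue
    E->D: in-degree(D)=2, level(D)>=1
  process C: level=1
    C->A: in-degree(A)=0, level(A)=2, enqueue
    C->B: in-degree(B)=1, level(B)>=2
    C->D: in-degree(D)=1, level(D)>=2
  process A: level=2
    A->B: in-degree(B)=0, level(B)=3, enqueue
  process B: level=3
    B->D: in-degree(D)=0, level(D)=4, enqueue
  process D: level=4
All levels: A:2, B:3, C:1, D:4, E:0

Answer: A:2, B:3, C:1, D:4, E:0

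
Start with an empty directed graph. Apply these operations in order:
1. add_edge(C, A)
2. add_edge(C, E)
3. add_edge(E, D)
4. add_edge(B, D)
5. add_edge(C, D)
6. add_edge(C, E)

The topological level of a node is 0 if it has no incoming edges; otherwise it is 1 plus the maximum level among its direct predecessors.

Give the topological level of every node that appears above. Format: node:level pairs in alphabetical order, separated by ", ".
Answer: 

Op 1: add_edge(C, A). Edges now: 1
Op 2: add_edge(C, E). Edges now: 2
Op 3: add_edge(E, D). Edges now: 3
Op 4: add_edge(B, D). Edges now: 4
Op 5: add_edge(C, D). Edges now: 5
Op 6: add_edge(C, E) (duplicate, no change). Edges now: 5
Compute levels (Kahn BFS):
  sources (in-degree 0): B, C
  process B: level=0
    B->D: in-degree(D)=2, level(D)>=1
  process C: level=0
    C->A: in-degree(A)=0, level(A)=1, enqueue
    C->D: in-degree(D)=1, level(D)>=1
    C->E: in-degree(E)=0, level(E)=1, enqueue
  process A: level=1
  process E: level=1
    E->D: in-degree(D)=0, level(D)=2, enqueue
  process D: level=2
All levels: A:1, B:0, C:0, D:2, E:1

Answer: A:1, B:0, C:0, D:2, E:1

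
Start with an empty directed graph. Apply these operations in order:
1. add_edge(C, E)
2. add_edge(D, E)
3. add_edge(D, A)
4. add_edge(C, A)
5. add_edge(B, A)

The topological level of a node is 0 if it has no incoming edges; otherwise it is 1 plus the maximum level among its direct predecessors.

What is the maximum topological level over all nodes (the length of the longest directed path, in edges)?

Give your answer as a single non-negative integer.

Op 1: add_edge(C, E). Edges now: 1
Op 2: add_edge(D, E). Edges now: 2
Op 3: add_edge(D, A). Edges now: 3
Op 4: add_edge(C, A). Edges now: 4
Op 5: add_edge(B, A). Edges now: 5
Compute levels (Kahn BFS):
  sources (in-degree 0): B, C, D
  process B: level=0
    B->A: in-degree(A)=2, level(A)>=1
  process C: level=0
    C->A: in-degree(A)=1, level(A)>=1
    C->E: in-degree(E)=1, level(E)>=1
  process D: level=0
    D->A: in-degree(A)=0, level(A)=1, enqueue
    D->E: in-degree(E)=0, level(E)=1, enqueue
  process A: level=1
  process E: level=1
All levels: A:1, B:0, C:0, D:0, E:1
max level = 1

Answer: 1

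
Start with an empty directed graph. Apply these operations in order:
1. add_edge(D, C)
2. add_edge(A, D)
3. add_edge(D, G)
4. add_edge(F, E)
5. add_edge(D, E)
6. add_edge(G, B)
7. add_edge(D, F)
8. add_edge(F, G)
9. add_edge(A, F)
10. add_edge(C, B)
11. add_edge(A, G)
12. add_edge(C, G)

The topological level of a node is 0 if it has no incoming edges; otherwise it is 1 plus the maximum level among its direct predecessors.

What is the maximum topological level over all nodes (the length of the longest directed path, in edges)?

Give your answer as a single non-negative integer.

Answer: 4

Derivation:
Op 1: add_edge(D, C). Edges now: 1
Op 2: add_edge(A, D). Edges now: 2
Op 3: add_edge(D, G). Edges now: 3
Op 4: add_edge(F, E). Edges now: 4
Op 5: add_edge(D, E). Edges now: 5
Op 6: add_edge(G, B). Edges now: 6
Op 7: add_edge(D, F). Edges now: 7
Op 8: add_edge(F, G). Edges now: 8
Op 9: add_edge(A, F). Edges now: 9
Op 10: add_edge(C, B). Edges now: 10
Op 11: add_edge(A, G). Edges now: 11
Op 12: add_edge(C, G). Edges now: 12
Compute levels (Kahn BFS):
  sources (in-degree 0): A
  process A: level=0
    A->D: in-degree(D)=0, level(D)=1, enqueue
    A->F: in-degree(F)=1, level(F)>=1
    A->G: in-degree(G)=3, level(G)>=1
  process D: level=1
    D->C: in-degree(C)=0, level(C)=2, enqueue
    D->E: in-degree(E)=1, level(E)>=2
    D->F: in-degree(F)=0, level(F)=2, enqueue
    D->G: in-degree(G)=2, level(G)>=2
  process C: level=2
    C->B: in-degree(B)=1, level(B)>=3
    C->G: in-degree(G)=1, level(G)>=3
  process F: level=2
    F->E: in-degree(E)=0, level(E)=3, enqueue
    F->G: in-degree(G)=0, level(G)=3, enqueue
  process E: level=3
  process G: level=3
    G->B: in-degree(B)=0, level(B)=4, enqueue
  process B: level=4
All levels: A:0, B:4, C:2, D:1, E:3, F:2, G:3
max level = 4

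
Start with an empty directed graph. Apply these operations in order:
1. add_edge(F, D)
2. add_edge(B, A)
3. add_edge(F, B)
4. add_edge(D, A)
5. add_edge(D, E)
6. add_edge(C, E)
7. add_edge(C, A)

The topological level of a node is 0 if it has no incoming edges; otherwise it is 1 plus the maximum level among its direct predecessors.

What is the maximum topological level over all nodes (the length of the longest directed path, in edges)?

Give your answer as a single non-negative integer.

Op 1: add_edge(F, D). Edges now: 1
Op 2: add_edge(B, A). Edges now: 2
Op 3: add_edge(F, B). Edges now: 3
Op 4: add_edge(D, A). Edges now: 4
Op 5: add_edge(D, E). Edges now: 5
Op 6: add_edge(C, E). Edges now: 6
Op 7: add_edge(C, A). Edges now: 7
Compute levels (Kahn BFS):
  sources (in-degree 0): C, F
  process C: level=0
    C->A: in-degree(A)=2, level(A)>=1
    C->E: in-degree(E)=1, level(E)>=1
  process F: level=0
    F->B: in-degree(B)=0, level(B)=1, enqueue
    F->D: in-degree(D)=0, level(D)=1, enqueue
  process B: level=1
    B->A: in-degree(A)=1, level(A)>=2
  process D: level=1
    D->A: in-degree(A)=0, level(A)=2, enqueue
    D->E: in-degree(E)=0, level(E)=2, enqueue
  process A: level=2
  process E: level=2
All levels: A:2, B:1, C:0, D:1, E:2, F:0
max level = 2

Answer: 2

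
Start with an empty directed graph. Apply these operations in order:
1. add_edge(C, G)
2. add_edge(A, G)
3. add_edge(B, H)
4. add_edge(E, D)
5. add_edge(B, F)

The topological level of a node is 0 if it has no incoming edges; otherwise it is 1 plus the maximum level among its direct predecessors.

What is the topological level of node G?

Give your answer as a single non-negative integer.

Answer: 1

Derivation:
Op 1: add_edge(C, G). Edges now: 1
Op 2: add_edge(A, G). Edges now: 2
Op 3: add_edge(B, H). Edges now: 3
Op 4: add_edge(E, D). Edges now: 4
Op 5: add_edge(B, F). Edges now: 5
Compute levels (Kahn BFS):
  sources (in-degree 0): A, B, C, E
  process A: level=0
    A->G: in-degree(G)=1, level(G)>=1
  process B: level=0
    B->F: in-degree(F)=0, level(F)=1, enqueue
    B->H: in-degree(H)=0, level(H)=1, enqueue
  process C: level=0
    C->G: in-degree(G)=0, level(G)=1, enqueue
  process E: level=0
    E->D: in-degree(D)=0, level(D)=1, enqueue
  process F: level=1
  process H: level=1
  process G: level=1
  process D: level=1
All levels: A:0, B:0, C:0, D:1, E:0, F:1, G:1, H:1
level(G) = 1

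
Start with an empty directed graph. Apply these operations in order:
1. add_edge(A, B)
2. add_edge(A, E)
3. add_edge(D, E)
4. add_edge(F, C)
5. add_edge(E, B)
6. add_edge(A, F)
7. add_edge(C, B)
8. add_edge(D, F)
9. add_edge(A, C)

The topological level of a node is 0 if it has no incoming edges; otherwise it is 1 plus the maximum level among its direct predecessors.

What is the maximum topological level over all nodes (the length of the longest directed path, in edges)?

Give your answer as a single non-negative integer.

Op 1: add_edge(A, B). Edges now: 1
Op 2: add_edge(A, E). Edges now: 2
Op 3: add_edge(D, E). Edges now: 3
Op 4: add_edge(F, C). Edges now: 4
Op 5: add_edge(E, B). Edges now: 5
Op 6: add_edge(A, F). Edges now: 6
Op 7: add_edge(C, B). Edges now: 7
Op 8: add_edge(D, F). Edges now: 8
Op 9: add_edge(A, C). Edges now: 9
Compute levels (Kahn BFS):
  sources (in-degree 0): A, D
  process A: level=0
    A->B: in-degree(B)=2, level(B)>=1
    A->C: in-degree(C)=1, level(C)>=1
    A->E: in-degree(E)=1, level(E)>=1
    A->F: in-degree(F)=1, level(F)>=1
  process D: level=0
    D->E: in-degree(E)=0, level(E)=1, enqueue
    D->F: in-degree(F)=0, level(F)=1, enqueue
  process E: level=1
    E->B: in-degree(B)=1, level(B)>=2
  process F: level=1
    F->C: in-degree(C)=0, level(C)=2, enqueue
  process C: level=2
    C->B: in-degree(B)=0, level(B)=3, enqueue
  process B: level=3
All levels: A:0, B:3, C:2, D:0, E:1, F:1
max level = 3

Answer: 3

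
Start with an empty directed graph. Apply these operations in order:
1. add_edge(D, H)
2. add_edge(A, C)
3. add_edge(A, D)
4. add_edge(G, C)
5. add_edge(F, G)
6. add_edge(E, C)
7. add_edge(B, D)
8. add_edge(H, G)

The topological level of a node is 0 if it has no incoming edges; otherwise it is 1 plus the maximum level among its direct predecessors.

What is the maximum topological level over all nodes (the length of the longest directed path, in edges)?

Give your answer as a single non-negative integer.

Op 1: add_edge(D, H). Edges now: 1
Op 2: add_edge(A, C). Edges now: 2
Op 3: add_edge(A, D). Edges now: 3
Op 4: add_edge(G, C). Edges now: 4
Op 5: add_edge(F, G). Edges now: 5
Op 6: add_edge(E, C). Edges now: 6
Op 7: add_edge(B, D). Edges now: 7
Op 8: add_edge(H, G). Edges now: 8
Compute levels (Kahn BFS):
  sources (in-degree 0): A, B, E, F
  process A: level=0
    A->C: in-degree(C)=2, level(C)>=1
    A->D: in-degree(D)=1, level(D)>=1
  process B: level=0
    B->D: in-degree(D)=0, level(D)=1, enqueue
  process E: level=0
    E->C: in-degree(C)=1, level(C)>=1
  process F: level=0
    F->G: in-degree(G)=1, level(G)>=1
  process D: level=1
    D->H: in-degree(H)=0, level(H)=2, enqueue
  process H: level=2
    H->G: in-degree(G)=0, level(G)=3, enqueue
  process G: level=3
    G->C: in-degree(C)=0, level(C)=4, enqueue
  process C: level=4
All levels: A:0, B:0, C:4, D:1, E:0, F:0, G:3, H:2
max level = 4

Answer: 4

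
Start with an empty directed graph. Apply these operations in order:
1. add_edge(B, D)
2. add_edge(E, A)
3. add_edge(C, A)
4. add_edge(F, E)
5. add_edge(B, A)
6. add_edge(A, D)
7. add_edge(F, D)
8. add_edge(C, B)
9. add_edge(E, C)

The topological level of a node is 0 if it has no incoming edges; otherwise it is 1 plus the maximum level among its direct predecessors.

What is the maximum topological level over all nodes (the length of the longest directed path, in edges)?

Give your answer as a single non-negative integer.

Answer: 5

Derivation:
Op 1: add_edge(B, D). Edges now: 1
Op 2: add_edge(E, A). Edges now: 2
Op 3: add_edge(C, A). Edges now: 3
Op 4: add_edge(F, E). Edges now: 4
Op 5: add_edge(B, A). Edges now: 5
Op 6: add_edge(A, D). Edges now: 6
Op 7: add_edge(F, D). Edges now: 7
Op 8: add_edge(C, B). Edges now: 8
Op 9: add_edge(E, C). Edges now: 9
Compute levels (Kahn BFS):
  sources (in-degree 0): F
  process F: level=0
    F->D: in-degree(D)=2, level(D)>=1
    F->E: in-degree(E)=0, level(E)=1, enqueue
  process E: level=1
    E->A: in-degree(A)=2, level(A)>=2
    E->C: in-degree(C)=0, level(C)=2, enqueue
  process C: level=2
    C->A: in-degree(A)=1, level(A)>=3
    C->B: in-degree(B)=0, level(B)=3, enqueue
  process B: level=3
    B->A: in-degree(A)=0, level(A)=4, enqueue
    B->D: in-degree(D)=1, level(D)>=4
  process A: level=4
    A->D: in-degree(D)=0, level(D)=5, enqueue
  process D: level=5
All levels: A:4, B:3, C:2, D:5, E:1, F:0
max level = 5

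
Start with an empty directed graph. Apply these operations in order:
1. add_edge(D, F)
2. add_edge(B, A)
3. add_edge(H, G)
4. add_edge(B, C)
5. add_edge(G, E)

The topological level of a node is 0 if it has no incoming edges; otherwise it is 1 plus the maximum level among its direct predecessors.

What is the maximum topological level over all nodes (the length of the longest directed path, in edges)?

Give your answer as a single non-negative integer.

Op 1: add_edge(D, F). Edges now: 1
Op 2: add_edge(B, A). Edges now: 2
Op 3: add_edge(H, G). Edges now: 3
Op 4: add_edge(B, C). Edges now: 4
Op 5: add_edge(G, E). Edges now: 5
Compute levels (Kahn BFS):
  sources (in-degree 0): B, D, H
  process B: level=0
    B->A: in-degree(A)=0, level(A)=1, enqueue
    B->C: in-degree(C)=0, level(C)=1, enqueue
  process D: level=0
    D->F: in-degree(F)=0, level(F)=1, enqueue
  process H: level=0
    H->G: in-degree(G)=0, level(G)=1, enqueue
  process A: level=1
  process C: level=1
  process F: level=1
  process G: level=1
    G->E: in-degree(E)=0, level(E)=2, enqueue
  process E: level=2
All levels: A:1, B:0, C:1, D:0, E:2, F:1, G:1, H:0
max level = 2

Answer: 2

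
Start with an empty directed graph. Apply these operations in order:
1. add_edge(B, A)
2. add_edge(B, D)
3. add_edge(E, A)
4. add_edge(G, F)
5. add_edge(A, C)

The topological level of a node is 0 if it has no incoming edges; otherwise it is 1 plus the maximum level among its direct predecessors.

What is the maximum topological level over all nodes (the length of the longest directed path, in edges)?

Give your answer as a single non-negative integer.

Op 1: add_edge(B, A). Edges now: 1
Op 2: add_edge(B, D). Edges now: 2
Op 3: add_edge(E, A). Edges now: 3
Op 4: add_edge(G, F). Edges now: 4
Op 5: add_edge(A, C). Edges now: 5
Compute levels (Kahn BFS):
  sources (in-degree 0): B, E, G
  process B: level=0
    B->A: in-degree(A)=1, level(A)>=1
    B->D: in-degree(D)=0, level(D)=1, enqueue
  process E: level=0
    E->A: in-degree(A)=0, level(A)=1, enqueue
  process G: level=0
    G->F: in-degree(F)=0, level(F)=1, enqueue
  process D: level=1
  process A: level=1
    A->C: in-degree(C)=0, level(C)=2, enqueue
  process F: level=1
  process C: level=2
All levels: A:1, B:0, C:2, D:1, E:0, F:1, G:0
max level = 2

Answer: 2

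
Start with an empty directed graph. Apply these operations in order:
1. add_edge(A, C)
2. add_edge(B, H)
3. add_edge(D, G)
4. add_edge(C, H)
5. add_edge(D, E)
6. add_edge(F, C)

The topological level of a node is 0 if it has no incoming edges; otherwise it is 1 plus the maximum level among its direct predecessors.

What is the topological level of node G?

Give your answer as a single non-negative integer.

Answer: 1

Derivation:
Op 1: add_edge(A, C). Edges now: 1
Op 2: add_edge(B, H). Edges now: 2
Op 3: add_edge(D, G). Edges now: 3
Op 4: add_edge(C, H). Edges now: 4
Op 5: add_edge(D, E). Edges now: 5
Op 6: add_edge(F, C). Edges now: 6
Compute levels (Kahn BFS):
  sources (in-degree 0): A, B, D, F
  process A: level=0
    A->C: in-degree(C)=1, level(C)>=1
  process B: level=0
    B->H: in-degree(H)=1, level(H)>=1
  process D: level=0
    D->E: in-degree(E)=0, level(E)=1, enqueue
    D->G: in-degree(G)=0, level(G)=1, enqueue
  process F: level=0
    F->C: in-degree(C)=0, level(C)=1, enqueue
  process E: level=1
  process G: level=1
  process C: level=1
    C->H: in-degree(H)=0, level(H)=2, enqueue
  process H: level=2
All levels: A:0, B:0, C:1, D:0, E:1, F:0, G:1, H:2
level(G) = 1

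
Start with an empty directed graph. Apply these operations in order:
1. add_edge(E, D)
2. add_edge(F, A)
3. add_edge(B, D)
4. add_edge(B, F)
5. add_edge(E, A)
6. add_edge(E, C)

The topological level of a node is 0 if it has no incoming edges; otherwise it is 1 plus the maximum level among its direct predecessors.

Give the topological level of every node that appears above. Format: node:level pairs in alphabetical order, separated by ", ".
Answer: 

Op 1: add_edge(E, D). Edges now: 1
Op 2: add_edge(F, A). Edges now: 2
Op 3: add_edge(B, D). Edges now: 3
Op 4: add_edge(B, F). Edges now: 4
Op 5: add_edge(E, A). Edges now: 5
Op 6: add_edge(E, C). Edges now: 6
Compute levels (Kahn BFS):
  sources (in-degree 0): B, E
  process B: level=0
    B->D: in-degree(D)=1, level(D)>=1
    B->F: in-degree(F)=0, level(F)=1, enqueue
  process E: level=0
    E->A: in-degree(A)=1, level(A)>=1
    E->C: in-degree(C)=0, level(C)=1, enqueue
    E->D: in-degree(D)=0, level(D)=1, enqueue
  process F: level=1
    F->A: in-degree(A)=0, level(A)=2, enqueue
  process C: level=1
  process D: level=1
  process A: level=2
All levels: A:2, B:0, C:1, D:1, E:0, F:1

Answer: A:2, B:0, C:1, D:1, E:0, F:1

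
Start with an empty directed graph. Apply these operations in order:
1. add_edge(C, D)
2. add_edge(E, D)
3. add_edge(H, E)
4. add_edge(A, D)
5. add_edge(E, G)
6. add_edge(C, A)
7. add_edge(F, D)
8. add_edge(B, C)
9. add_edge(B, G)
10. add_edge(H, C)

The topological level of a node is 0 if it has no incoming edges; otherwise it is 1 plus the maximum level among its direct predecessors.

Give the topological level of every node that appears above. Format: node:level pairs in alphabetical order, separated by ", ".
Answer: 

Op 1: add_edge(C, D). Edges now: 1
Op 2: add_edge(E, D). Edges now: 2
Op 3: add_edge(H, E). Edges now: 3
Op 4: add_edge(A, D). Edges now: 4
Op 5: add_edge(E, G). Edges now: 5
Op 6: add_edge(C, A). Edges now: 6
Op 7: add_edge(F, D). Edges now: 7
Op 8: add_edge(B, C). Edges now: 8
Op 9: add_edge(B, G). Edges now: 9
Op 10: add_edge(H, C). Edges now: 10
Compute levels (Kahn BFS):
  sources (in-degree 0): B, F, H
  process B: level=0
    B->C: in-degree(C)=1, level(C)>=1
    B->G: in-degree(G)=1, level(G)>=1
  process F: level=0
    F->D: in-degree(D)=3, level(D)>=1
  process H: level=0
    H->C: in-degree(C)=0, level(C)=1, enqueue
    H->E: in-degree(E)=0, level(E)=1, enqueue
  process C: level=1
    C->A: in-degree(A)=0, level(A)=2, enqueue
    C->D: in-degree(D)=2, level(D)>=2
  process E: level=1
    E->D: in-degree(D)=1, level(D)>=2
    E->G: in-degree(G)=0, level(G)=2, enqueue
  process A: level=2
    A->D: in-degree(D)=0, level(D)=3, enqueue
  process G: level=2
  process D: level=3
All levels: A:2, B:0, C:1, D:3, E:1, F:0, G:2, H:0

Answer: A:2, B:0, C:1, D:3, E:1, F:0, G:2, H:0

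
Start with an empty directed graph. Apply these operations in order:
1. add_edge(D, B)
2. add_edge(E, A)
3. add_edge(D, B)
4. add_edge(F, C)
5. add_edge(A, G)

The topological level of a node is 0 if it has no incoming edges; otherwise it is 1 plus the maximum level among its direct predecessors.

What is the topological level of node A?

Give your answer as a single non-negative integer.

Answer: 1

Derivation:
Op 1: add_edge(D, B). Edges now: 1
Op 2: add_edge(E, A). Edges now: 2
Op 3: add_edge(D, B) (duplicate, no change). Edges now: 2
Op 4: add_edge(F, C). Edges now: 3
Op 5: add_edge(A, G). Edges now: 4
Compute levels (Kahn BFS):
  sources (in-degree 0): D, E, F
  process D: level=0
    D->B: in-degree(B)=0, level(B)=1, enqueue
  process E: level=0
    E->A: in-degree(A)=0, level(A)=1, enqueue
  process F: level=0
    F->C: in-degree(C)=0, level(C)=1, enqueue
  process B: level=1
  process A: level=1
    A->G: in-degree(G)=0, level(G)=2, enqueue
  process C: level=1
  process G: level=2
All levels: A:1, B:1, C:1, D:0, E:0, F:0, G:2
level(A) = 1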